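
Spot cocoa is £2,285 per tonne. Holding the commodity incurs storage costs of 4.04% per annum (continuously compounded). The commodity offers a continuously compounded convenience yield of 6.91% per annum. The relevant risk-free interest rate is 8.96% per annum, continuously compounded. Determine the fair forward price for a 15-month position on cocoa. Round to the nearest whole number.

£2,466 per tonne

Net carry = r + u − y = 0.0896 + 0.0404 − 0.0691 = 0.0609
F = S·e^((r+u−y)T) = 2285 · e^(0.0609 × 15/12) = 2285 · e^0.076125
= 2285 × 1.079097 = £2,466 per tonne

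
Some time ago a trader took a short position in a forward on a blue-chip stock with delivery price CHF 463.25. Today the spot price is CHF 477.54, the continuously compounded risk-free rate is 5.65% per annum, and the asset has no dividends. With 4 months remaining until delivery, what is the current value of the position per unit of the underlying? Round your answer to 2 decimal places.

-CHF 22.93

Current fair forward for the remaining 4 months: F = S·e^(r·T), r = 0.0565
F = 477.54 · e^(0.0565 × 4/12) = 477.54 × 1.019012 = 486.6190
Value of long forward = (F − K)·e^(−rT) = (486.6190 − 463.25) · e^(−0.0565·4/12)
= 23.3690 × 0.981343 = 22.93
Short position value = −(long value) = -CHF 22.93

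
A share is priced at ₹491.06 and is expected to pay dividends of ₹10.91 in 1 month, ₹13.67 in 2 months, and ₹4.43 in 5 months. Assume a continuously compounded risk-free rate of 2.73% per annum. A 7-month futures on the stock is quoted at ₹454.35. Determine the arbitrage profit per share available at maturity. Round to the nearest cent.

₹15.26 per share

PV(dividends) I = 10.91·e^(−0.0273·1/12) + 13.67·e^(−0.0273·2/12) + 4.43·e^(−0.0273·5/12) = 28.8730
Fair futures F* = (S − I)·e^(rT) = (491.06 − 28.8730)·e^0.015925 = 462.1870 × 1.016052 = 469.6060
Market ₹454.35 < fair 469.6060: forward underpriced → reverse cash-and-carry (short the stock, invest proceeds at r, pay the dividends, go long the forward).
Profit at T = |F_mkt − F*| = |454.35 − 469.6060| = ₹15.26 per share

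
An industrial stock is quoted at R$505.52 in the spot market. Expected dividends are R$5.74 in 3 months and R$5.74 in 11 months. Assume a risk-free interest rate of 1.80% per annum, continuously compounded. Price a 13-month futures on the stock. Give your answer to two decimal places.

PV(dividends) I = 5.74·e^(−0.0180·3/12) + 5.74·e^(−0.0180·11/12)
I = 5.7142 + 5.6461 = 11.3603
F = (S − I)·e^(rT) = (505.52 − 11.3603) · e^(0.0180·13/12)
= 494.1597 · e^0.019500 = 494.1597 × 1.019691 = R$503.89

R$503.89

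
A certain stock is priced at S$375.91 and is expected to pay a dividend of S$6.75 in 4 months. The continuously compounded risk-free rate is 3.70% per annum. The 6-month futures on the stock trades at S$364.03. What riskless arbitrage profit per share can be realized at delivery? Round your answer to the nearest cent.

S$12.11 per share

PV(dividends) I = 6.75·e^(−0.0370·4/12) = 6.6673
Fair futures F* = (S − I)·e^(rT) = (375.91 − 6.6673)·e^0.018500 = 369.2427 × 1.018672 = 376.1372
Market S$364.03 < fair 376.1372: forward underpriced → reverse cash-and-carry (short the stock, invest proceeds at r, pay the dividends, go long the forward).
Profit at T = |F_mkt − F*| = |364.03 − 376.1372| = S$12.11 per share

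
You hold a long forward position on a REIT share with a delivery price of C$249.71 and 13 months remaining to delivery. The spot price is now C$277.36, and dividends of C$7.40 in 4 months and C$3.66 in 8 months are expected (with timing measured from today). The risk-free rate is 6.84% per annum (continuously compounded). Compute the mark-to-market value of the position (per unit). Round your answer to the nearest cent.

PV(remaining dividends) I = 7.40·e^(−0.0684·4/12) + 3.66·e^(−0.0684·8/12) = 10.7300
Current forward F = (S − I)·e^(rT) = (277.36 − 10.7300)·e^(0.0684·13/12) = 266.6300 × 1.076914 = 287.1376
Value (long) = (F − K)·e^(−rT) = (287.1376 − 249.71) × 0.928579 = 34.7545
Value = C$34.75

C$34.75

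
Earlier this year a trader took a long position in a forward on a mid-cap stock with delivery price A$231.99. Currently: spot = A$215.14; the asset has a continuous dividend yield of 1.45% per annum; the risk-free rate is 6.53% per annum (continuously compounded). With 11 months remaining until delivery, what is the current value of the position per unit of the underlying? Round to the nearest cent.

-A$6.21

Current fair forward for the remaining 11 months: F = S·e^((r − q)·T), (r − q) = 0.0653 − 0.0145 = 0.0508
F = 215.14 · e^(0.0508 × 11/12) = 215.14 × 1.047668 = 225.3953
Value of long forward = (F − K)·e^(−rT) = (225.3953 − 231.99) · e^(−0.0653·11/12)
= -6.5947 × 0.941898 = -6.21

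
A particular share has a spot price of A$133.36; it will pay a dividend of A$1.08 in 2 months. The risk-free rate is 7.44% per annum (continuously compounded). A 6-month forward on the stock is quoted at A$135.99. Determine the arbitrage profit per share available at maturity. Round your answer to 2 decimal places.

PV(dividends) I = 1.08·e^(−0.0744·2/12) = 1.0667
Fair forward F* = (S − I)·e^(rT) = (133.36 − 1.0667)·e^0.037200 = 132.2933 × 1.037901 = 137.3073
Market A$135.99 < fair 137.3073: forward underpriced → reverse cash-and-carry (short the stock, invest proceeds at r, pay the dividends, go long the forward).
Profit at T = |F_mkt − F*| = |135.99 − 137.3073| = A$1.32 per share

A$1.32 per share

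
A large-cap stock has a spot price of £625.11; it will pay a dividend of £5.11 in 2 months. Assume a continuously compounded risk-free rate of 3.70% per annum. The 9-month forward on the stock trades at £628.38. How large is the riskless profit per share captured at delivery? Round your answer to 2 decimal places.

£9.10 per share

PV(dividends) I = 5.11·e^(−0.0370·2/12) = 5.0786
Fair forward F* = (S − I)·e^(rT) = (625.11 − 5.0786)·e^0.027750 = 620.0314 × 1.028139 = 637.4785
Market £628.38 < fair 637.4785: forward underpriced → reverse cash-and-carry (short the stock, invest proceeds at r, pay the dividends, go long the forward).
Profit at T = |F_mkt − F*| = |628.38 − 637.4785| = £9.10 per share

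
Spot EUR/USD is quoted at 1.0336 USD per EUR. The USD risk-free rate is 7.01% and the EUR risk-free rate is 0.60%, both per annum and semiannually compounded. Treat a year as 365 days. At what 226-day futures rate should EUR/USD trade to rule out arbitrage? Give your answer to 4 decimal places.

By covered interest parity, F = S · (1+r_USD/2)^(2T) / (1+r_EUR/2)^(2T)
= 1.0336 × 1.043584 / 1.003716 = 1.0336 × 1.039720
F = 1.0747 USD per EUR

1.0747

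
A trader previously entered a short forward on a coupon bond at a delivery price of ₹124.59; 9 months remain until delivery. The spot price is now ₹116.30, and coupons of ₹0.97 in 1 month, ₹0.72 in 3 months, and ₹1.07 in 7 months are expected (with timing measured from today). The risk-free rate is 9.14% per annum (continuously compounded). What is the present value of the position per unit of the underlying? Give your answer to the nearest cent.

₹2.72

PV(remaining coupons) I = 0.97·e^(−0.0914·1/12) + 0.72·e^(−0.0914·3/12) + 1.07·e^(−0.0914·7/12) = 2.6808
Current forward F = (S − I)·e^(rT) = (116.30 − 2.6808)·e^(0.0914·9/12) = 113.6192 × 1.070954 = 121.6809
Value (long) = (F − K)·e^(−rT) = (121.6809 − 124.59) × 0.933747 = -2.7164
Short position value = −(long value) = ₹2.72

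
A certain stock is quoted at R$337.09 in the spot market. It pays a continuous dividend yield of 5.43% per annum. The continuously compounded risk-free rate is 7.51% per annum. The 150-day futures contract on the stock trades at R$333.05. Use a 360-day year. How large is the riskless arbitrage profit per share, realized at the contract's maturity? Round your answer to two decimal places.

Fair futures: F* = S·e^(carry·T), with carry = (r − q) = 0.0751 − 0.0543 = 0.0208
F* = 337.09 · e^(0.0208 × 150/360) = 337.09 · e^0.008667 = 337.09 × 1.008705 = R$340.0244
Market R$333.05 < fair R$340.0244: forward underpriced → reverse cash-and-carry (short spot, go long the forward).
At maturity, profit = |F_mkt − F*| = |333.05 − 340.0244| = R$6.97 per share

R$6.97 per share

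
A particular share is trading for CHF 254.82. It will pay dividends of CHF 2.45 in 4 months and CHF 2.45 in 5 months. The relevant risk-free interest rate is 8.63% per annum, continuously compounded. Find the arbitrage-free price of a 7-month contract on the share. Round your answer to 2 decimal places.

CHF 262.99

PV(dividends) I = 2.45·e^(−0.0863·4/12) + 2.45·e^(−0.0863·5/12)
I = 2.3805 + 2.3635 = 4.7440
F = (S − I)·e^(rT) = (254.82 − 4.7440) · e^(0.0863·7/12)
= 250.0760 · e^0.050342 = 250.0760 × 1.051631 = CHF 262.99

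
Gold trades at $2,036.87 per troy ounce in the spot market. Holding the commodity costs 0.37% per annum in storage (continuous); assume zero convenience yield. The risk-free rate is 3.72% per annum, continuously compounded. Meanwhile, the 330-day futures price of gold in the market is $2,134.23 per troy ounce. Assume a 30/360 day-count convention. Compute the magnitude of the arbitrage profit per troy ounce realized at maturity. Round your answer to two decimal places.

$19.54 per troy ounce

Fair futures: F* = S·e^(carry·T), with carry = (r + u) = 0.0372 + 0.0037 = 0.0409
F* = 2036.87 · e^(0.0409 × 330/360) = 2036.87 · e^0.03749167 = 2036.87 × 1.03820335 = $2114.6853
Market $2134.23 > fair $2114.6853: forward overpriced → cash-and-carry (buy spot, short the forward).
At maturity, profit = |F_mkt − F*| = |2134.23 − 2114.6853| = $19.54 per troy ounce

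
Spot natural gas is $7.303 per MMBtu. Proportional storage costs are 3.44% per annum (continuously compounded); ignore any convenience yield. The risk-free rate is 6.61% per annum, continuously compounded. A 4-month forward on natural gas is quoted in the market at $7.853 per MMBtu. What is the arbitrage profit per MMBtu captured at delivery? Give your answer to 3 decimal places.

Fair forward: F* = S·e^(carry·T), with carry = (r + u) = 0.0661 + 0.0344 = 0.1005
F* = 7.303 · e^(0.1005 × 4/12) = 7.303 · e^0.033500 = 7.303 × 1.034067 = $7.5518
Market $7.853 > fair $7.5518: forward overpriced → cash-and-carry (buy spot, short the forward).
At maturity, profit = |F_mkt − F*| = |7.853 − 7.5518| = $0.301 per MMBtu

$0.301 per MMBtu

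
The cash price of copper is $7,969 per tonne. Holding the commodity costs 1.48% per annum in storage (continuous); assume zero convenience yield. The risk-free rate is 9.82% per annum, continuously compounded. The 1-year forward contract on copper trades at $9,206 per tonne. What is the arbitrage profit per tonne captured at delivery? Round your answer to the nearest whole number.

$284 per tonne

Fair forward: F* = S·e^(carry·T), with carry = (r + u) = 0.0982 + 0.0148 = 0.1130
F* = 7969 · e^(0.1130 × 1) = 7969 · e^0.113000 = 7969 × 1.119632 = $8922.3474
Market $9206 > fair $8922.3474: forward overpriced → cash-and-carry (buy spot, short the forward).
At maturity, profit = |F_mkt − F*| = |9206 − 8922.3474| = $284 per tonne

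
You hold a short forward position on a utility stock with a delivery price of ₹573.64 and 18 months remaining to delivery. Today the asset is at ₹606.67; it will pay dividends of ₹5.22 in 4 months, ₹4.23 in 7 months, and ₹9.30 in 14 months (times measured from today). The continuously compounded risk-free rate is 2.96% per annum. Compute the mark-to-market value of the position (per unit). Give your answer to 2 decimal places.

PV(remaining dividends) I = 5.22·e^(−0.0296·4/12) + 4.23·e^(−0.0296·7/12) + 9.30·e^(−0.0296·14/12) = 18.3107
Current forward F = (S − I)·e^(rT) = (606.67 − 18.3107)·e^(0.0296·18/12) = 588.3593 × 1.045400 = 615.0708
Value (long) = (F − K)·e^(−rT) = (615.0708 − 573.64) × 0.956571 = 39.6315
Short position value = −(long value) = -₹39.63

-₹39.63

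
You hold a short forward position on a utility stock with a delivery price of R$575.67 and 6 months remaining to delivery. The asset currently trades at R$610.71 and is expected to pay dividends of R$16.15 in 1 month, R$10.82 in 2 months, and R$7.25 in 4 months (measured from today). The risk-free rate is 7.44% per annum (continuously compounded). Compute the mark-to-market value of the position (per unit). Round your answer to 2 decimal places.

PV(remaining dividends) I = 16.15·e^(−0.0744·1/12) + 10.82·e^(−0.0744·2/12) + 7.25·e^(−0.0744·4/12) = 33.8093
Current forward F = (S − I)·e^(rT) = (610.71 − 33.8093)·e^(0.0744·6/12) = 576.9007 × 1.037901 = 598.7658
Value (long) = (F − K)·e^(−rT) = (598.7658 − 575.67) × 0.963483 = 22.2524
Short position value = −(long value) = -R$22.25

-R$22.25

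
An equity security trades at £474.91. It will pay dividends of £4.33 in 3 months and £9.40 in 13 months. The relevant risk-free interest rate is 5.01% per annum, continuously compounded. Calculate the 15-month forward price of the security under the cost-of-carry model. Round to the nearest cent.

£491.57

PV(dividends) I = 4.33·e^(−0.0501·3/12) + 9.40·e^(−0.0501·13/12)
I = 4.2761 + 8.9034 = 13.1795
F = (S − I)·e^(rT) = (474.91 − 13.1795) · e^(0.0501·15/12)
= 461.7305 · e^0.062625 = 461.7305 × 1.064628 = £491.57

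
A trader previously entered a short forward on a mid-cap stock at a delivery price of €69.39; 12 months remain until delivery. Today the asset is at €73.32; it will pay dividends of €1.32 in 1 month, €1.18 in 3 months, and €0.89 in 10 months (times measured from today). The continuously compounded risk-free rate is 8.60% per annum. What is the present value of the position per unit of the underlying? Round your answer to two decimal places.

-€6.35

PV(remaining dividends) I = 1.32·e^(−0.0860·1/12) + 1.18·e^(−0.0860·3/12) + 0.89·e^(−0.0860·10/12) = 3.2939
Current forward F = (S − I)·e^(rT) = (73.32 − 3.2939)·e^(0.0860·12/12) = 70.0261 × 1.089806 = 76.3149
Value (long) = (F − K)·e^(−rT) = (76.3149 − 69.39) × 0.917594 = 6.3542
Short position value = −(long value) = -€6.35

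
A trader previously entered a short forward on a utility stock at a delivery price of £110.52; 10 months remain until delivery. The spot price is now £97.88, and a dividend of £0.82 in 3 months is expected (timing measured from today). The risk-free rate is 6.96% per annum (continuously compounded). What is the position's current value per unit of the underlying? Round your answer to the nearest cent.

PV(remaining dividends) I = 0.82·e^(−0.0696·3/12) = 0.8059
Current forward F = (S − I)·e^(rT) = (97.88 − 0.8059)·e^(0.0696·10/12) = 97.0741 × 1.059715 = 102.8709
Value (long) = (F − K)·e^(−rT) = (102.8709 − 110.52) × 0.943650 = -7.2181
Short position value = −(long value) = £7.22

£7.22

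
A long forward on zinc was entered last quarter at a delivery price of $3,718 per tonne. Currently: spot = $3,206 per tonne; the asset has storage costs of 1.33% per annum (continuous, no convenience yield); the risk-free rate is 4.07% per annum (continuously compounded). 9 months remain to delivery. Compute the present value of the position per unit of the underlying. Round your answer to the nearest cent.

Current fair forward for the remaining 9 months: F = S·e^((r + u)·T), (r + u) = 0.0407 + 0.0133 = 0.0540
F = 3206 · e^(0.0540 × 9/12) = 3206 × 1.04133131 = 3338.5082
Value of long forward = (F − K)·e^(−rT) = (3338.5082 − 3718) · e^(−0.0407·9/12)
= -379.4918 × 0.96993618 = -368.08

-$368.08 per tonne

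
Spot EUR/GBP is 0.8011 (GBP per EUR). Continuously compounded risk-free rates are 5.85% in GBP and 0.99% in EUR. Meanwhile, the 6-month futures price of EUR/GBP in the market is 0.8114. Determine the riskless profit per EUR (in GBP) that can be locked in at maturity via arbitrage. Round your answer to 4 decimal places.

Fair futures: F* = S·e^(carry·T), with carry = (r_GBP − r_EUR) = 0.0585 − 0.0099 = 0.0486
F* = 0.8011 · e^(0.0486 × 6/12) = 0.8011 · e^0.024300 = 0.8011 × 1.024598 = 0.8208
Market 0.8114 < fair 0.8208: forward underpriced → reverse cash-and-carry (short spot, go long the forward).
At maturity, profit = |F_mkt − F*| = |0.8114 − 0.8208| = 0.0094 per EUR (in GBP)

0.0094 per EUR (in GBP)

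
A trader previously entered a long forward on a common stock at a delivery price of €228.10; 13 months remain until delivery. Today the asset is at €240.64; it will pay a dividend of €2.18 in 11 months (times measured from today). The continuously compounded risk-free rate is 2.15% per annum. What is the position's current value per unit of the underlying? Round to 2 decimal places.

PV(remaining dividends) I = 2.18·e^(−0.0215·11/12) = 2.1375
Current forward F = (S − I)·e^(rT) = (240.64 − 2.1375)·e^(0.0215·13/12) = 238.5025 × 1.023565 = 244.1228
Value (long) = (F − K)·e^(−rT) = (244.1228 − 228.10) × 0.976977 = 15.6539
Value = €15.65

€15.65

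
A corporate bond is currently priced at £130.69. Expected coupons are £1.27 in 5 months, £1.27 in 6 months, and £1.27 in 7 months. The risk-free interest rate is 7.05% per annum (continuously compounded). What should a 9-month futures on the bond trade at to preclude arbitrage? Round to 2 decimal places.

PV(coupons) I = 1.27·e^(−0.0705·5/12) + 1.27·e^(−0.0705·6/12) + 1.27·e^(−0.0705·7/12)
I = 1.2332 + 1.2260 + 1.2188 = 3.6780
F = (S − I)·e^(rT) = (130.69 − 3.6780) · e^(0.0705·9/12)
= 127.0120 · e^0.052875 = 127.0120 × 1.054298 = £133.91

£133.91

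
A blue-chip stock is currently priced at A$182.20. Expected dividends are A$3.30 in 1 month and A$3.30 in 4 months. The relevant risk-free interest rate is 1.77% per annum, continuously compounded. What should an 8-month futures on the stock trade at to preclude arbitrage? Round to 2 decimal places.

PV(dividends) I = 3.30·e^(−0.0177·1/12) + 3.30·e^(−0.0177·4/12)
I = 3.2951 + 3.2806 = 6.5757
F = (S − I)·e^(rT) = (182.20 − 6.5757) · e^(0.0177·8/12)
= 175.6243 · e^0.011800 = 175.6243 × 1.011870 = A$177.71

A$177.71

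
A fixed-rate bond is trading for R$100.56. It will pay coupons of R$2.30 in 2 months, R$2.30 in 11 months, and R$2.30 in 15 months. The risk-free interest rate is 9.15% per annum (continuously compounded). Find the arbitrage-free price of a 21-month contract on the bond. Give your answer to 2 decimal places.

PV(coupons) I = 2.30·e^(−0.0915·2/12) + 2.30·e^(−0.0915·11/12) + 2.30·e^(−0.0915·15/12)
I = 2.2652 + 2.1150 + 2.0514 = 6.4316
F = (S − I)·e^(rT) = (100.56 − 6.4316) · e^(0.0915·21/12)
= 94.1284 · e^0.160125 = 94.1284 × 1.173658 = R$110.47

R$110.47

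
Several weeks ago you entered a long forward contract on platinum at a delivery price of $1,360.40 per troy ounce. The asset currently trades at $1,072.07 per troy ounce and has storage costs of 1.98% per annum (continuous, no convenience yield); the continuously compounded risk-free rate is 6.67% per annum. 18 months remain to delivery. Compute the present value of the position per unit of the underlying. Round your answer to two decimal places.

-$126.49 per troy ounce

Current fair forward for the remaining 18 months: F = S·e^((r + u)·T), (r + u) = 0.0667 + 0.0198 = 0.0865
F = 1072.07 · e^(0.0865 × 18/12) = 1072.07 × 1.13854371 = 1220.5986
Value of long forward = (F − K)·e^(−rT) = (1220.5986 − 1360.40) · e^(−0.0667·18/12)
= -139.8014 × 0.90479218 = -126.49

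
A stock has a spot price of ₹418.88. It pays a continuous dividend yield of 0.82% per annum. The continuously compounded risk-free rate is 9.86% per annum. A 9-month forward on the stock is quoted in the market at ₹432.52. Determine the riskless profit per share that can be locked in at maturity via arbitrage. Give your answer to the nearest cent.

Fair forward: F* = S·e^(carry·T), with carry = (r − q) = 0.0986 − 0.0082 = 0.0904
F* = 418.88 · e^(0.0904 × 9/12) = 418.88 · e^0.067800 = 418.88 × 1.070151 = ₹448.2649
Market ₹432.52 < fair ₹448.2649: forward underpriced → reverse cash-and-carry (short spot, go long the forward).
At maturity, profit = |F_mkt − F*| = |432.52 − 448.2649| = ₹15.74 per share

₹15.74 per share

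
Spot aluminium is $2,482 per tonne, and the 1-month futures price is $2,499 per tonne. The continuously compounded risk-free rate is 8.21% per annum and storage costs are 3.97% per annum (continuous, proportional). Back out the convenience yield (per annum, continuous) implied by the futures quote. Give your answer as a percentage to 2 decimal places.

F = S·e^((r+u−y)T) ⇒ (r+u−y) = ln(F/S)/T
ln(2499/2482) = 0.006826; /T ⇒ 0.081912
y = r + u − ln(F/S)/T = 0.0821 + 0.0397 − 0.081912 = 0.039888
y = 3.99%

3.99%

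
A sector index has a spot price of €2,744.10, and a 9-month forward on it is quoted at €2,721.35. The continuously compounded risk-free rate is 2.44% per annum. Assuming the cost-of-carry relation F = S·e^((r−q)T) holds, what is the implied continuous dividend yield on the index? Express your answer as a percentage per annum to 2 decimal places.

3.55%

From F = S·e^((r−q)T): (r − q) = ln(F/S)/T
ln(2721.35/2744.10) = ln(0.991709) = -0.008326
(r − q) = -0.008326 / (9/12) = -0.011101
q = r − ln(F/S)/T = 0.0244 + 0.011101 = 0.035501
q = 3.55%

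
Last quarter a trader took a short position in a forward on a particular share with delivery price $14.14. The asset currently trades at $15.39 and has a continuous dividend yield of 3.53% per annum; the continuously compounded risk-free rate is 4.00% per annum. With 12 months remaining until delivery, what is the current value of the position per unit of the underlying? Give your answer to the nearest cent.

-$1.27

Current fair forward for the remaining 12 months: F = S·e^((r − q)·T), (r − q) = 0.0400 − 0.0353 = 0.0047
F = 15.39 · e^(0.0047 × 12/12) = 15.39 × 1.004711 = 15.4625
Value of long forward = (F − K)·e^(−rT) = (15.4625 − 14.14) · e^(−0.0400·12/12)
= 1.3225 × 0.960789 = 1.27
Short position value = −(long value) = -$1.27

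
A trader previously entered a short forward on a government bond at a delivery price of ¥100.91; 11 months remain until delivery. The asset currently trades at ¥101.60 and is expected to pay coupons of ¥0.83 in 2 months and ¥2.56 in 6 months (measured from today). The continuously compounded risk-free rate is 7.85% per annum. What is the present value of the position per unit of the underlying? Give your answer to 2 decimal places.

PV(remaining coupons) I = 0.83·e^(−0.0785·2/12) + 2.56·e^(−0.0785·6/12) = 3.2807
Current forward F = (S − I)·e^(rT) = (101.60 − 3.2807)·e^(0.0785·11/12) = 98.3193 × 1.074611 = 105.6550
Value (long) = (F − K)·e^(−rT) = (105.6550 − 100.91) × 0.930570 = 4.4156
Short position value = −(long value) = -¥4.42

-¥4.42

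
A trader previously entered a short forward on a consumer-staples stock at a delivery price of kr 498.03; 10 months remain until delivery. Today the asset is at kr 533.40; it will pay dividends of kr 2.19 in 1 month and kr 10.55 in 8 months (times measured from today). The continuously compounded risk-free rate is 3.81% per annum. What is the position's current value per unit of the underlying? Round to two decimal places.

-kr 38.47

PV(remaining dividends) I = 2.19·e^(−0.0381·1/12) + 10.55·e^(−0.0381·8/12) = 12.4685
Current forward F = (S − I)·e^(rT) = (533.40 − 12.4685)·e^(0.0381·10/12) = 520.9315 × 1.032259 = 537.7362
Value (long) = (F − K)·e^(−rT) = (537.7362 − 498.03) × 0.968749 = 38.4653
Short position value = −(long value) = -kr 38.47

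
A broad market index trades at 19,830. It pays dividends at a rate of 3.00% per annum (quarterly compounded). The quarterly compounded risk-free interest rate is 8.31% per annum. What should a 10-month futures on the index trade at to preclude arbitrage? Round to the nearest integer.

20,714

F = S · (1+r/4)^(4T) / (1+q/4)^(4T)
= 19830 × 1.070944 / 1.025219 = 19830 × 1.044600
F = 20,714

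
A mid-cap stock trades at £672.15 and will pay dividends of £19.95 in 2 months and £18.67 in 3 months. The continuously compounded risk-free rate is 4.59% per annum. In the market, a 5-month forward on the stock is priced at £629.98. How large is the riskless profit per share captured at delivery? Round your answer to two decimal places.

£16.15 per share

PV(dividends) I = 19.95·e^(−0.0459·2/12) + 18.67·e^(−0.0459·3/12) = 38.2550
Fair forward F* = (S − I)·e^(rT) = (672.15 − 38.2550)·e^0.019125 = 633.8950 × 1.019309 = 646.1349
Market £629.98 < fair 646.1349: forward underpriced → reverse cash-and-carry (short the stock, invest proceeds at r, pay the dividends, go long the forward).
Profit at T = |F_mkt − F*| = |629.98 − 646.1349| = £16.15 per share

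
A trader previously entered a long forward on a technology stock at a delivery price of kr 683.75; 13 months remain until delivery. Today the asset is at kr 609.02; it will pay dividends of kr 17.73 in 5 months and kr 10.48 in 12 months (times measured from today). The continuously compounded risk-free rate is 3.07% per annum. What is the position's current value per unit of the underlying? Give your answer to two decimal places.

PV(remaining dividends) I = 17.73·e^(−0.0307·5/12) + 10.48·e^(−0.0307·12/12) = 27.6678
Current forward F = (S − I)·e^(rT) = (609.02 − 27.6678)·e^(0.0307·13/12) = 581.3522 × 1.033818 = 601.0124
Value (long) = (F − K)·e^(−rT) = (601.0124 − 683.75) × 0.967289 = -80.0312
Value = -kr 80.03

-kr 80.03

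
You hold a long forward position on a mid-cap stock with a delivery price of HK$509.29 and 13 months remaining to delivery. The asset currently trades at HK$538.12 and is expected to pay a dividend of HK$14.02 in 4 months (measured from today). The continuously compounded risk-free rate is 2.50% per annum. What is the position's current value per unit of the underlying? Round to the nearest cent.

PV(remaining dividends) I = 14.02·e^(−0.0250·4/12) = 13.9037
Current forward F = (S − I)·e^(rT) = (538.12 − 13.9037)·e^(0.0250·13/12) = 524.2163 × 1.027453 = 538.6076
Value (long) = (F − K)·e^(−rT) = (538.6076 − 509.29) × 0.973280 = 28.5342
Value = HK$28.53

HK$28.53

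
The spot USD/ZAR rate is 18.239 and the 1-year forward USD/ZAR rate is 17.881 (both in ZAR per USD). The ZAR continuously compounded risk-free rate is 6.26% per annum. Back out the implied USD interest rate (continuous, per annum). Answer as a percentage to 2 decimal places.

8.24%

F = S·e^((r_ZAR − r_USD)T) ⇒ r_USD = r_ZAR − ln(F/S)/T
ln(17.881/18.239) = -0.019823; /(1) = -0.019823
r_USD = 0.0626 + 0.019823 = 0.082423
r_USD = 8.24%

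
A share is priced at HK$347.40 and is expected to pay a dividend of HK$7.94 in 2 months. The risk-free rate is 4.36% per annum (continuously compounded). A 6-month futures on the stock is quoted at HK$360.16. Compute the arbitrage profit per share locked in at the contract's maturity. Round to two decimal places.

HK$13.16 per share

PV(dividends) I = 7.94·e^(−0.0436·2/12) = 7.8825
Fair futures F* = (S − I)·e^(rT) = (347.40 − 7.8825)·e^0.021800 = 339.5175 × 1.022039 = 347.0001
Market HK$360.16 > fair 347.0001: forward overpriced → cash-and-carry (borrow at r, buy the stock and collect the dividends, short the forward).
Profit at T = |F_mkt − F*| = |360.16 − 347.0001| = HK$13.16 per share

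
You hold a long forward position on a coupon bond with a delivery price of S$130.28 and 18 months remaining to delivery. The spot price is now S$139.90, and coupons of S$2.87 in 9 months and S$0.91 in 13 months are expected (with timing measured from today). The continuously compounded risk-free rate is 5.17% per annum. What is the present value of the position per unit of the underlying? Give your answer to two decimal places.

PV(remaining coupons) I = 2.87·e^(−0.0517·9/12) + 0.91·e^(−0.0517·13/12) = 3.6213
Current forward F = (S − I)·e^(rT) = (139.90 − 3.6213)·e^(0.0517·18/12) = 136.2787 × 1.080636 = 147.2677
Value (long) = (F − K)·e^(−rT) = (147.2677 − 130.28) × 0.925381 = 15.7201
Value = S$15.72

S$15.72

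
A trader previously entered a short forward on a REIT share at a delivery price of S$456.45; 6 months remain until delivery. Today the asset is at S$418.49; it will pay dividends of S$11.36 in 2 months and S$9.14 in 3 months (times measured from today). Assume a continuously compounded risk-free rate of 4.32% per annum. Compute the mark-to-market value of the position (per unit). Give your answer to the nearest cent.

S$48.53

PV(remaining dividends) I = 11.36·e^(−0.0432·2/12) + 9.14·e^(−0.0432·3/12) = 20.3203
Current forward F = (S − I)·e^(rT) = (418.49 − 20.3203)·e^(0.0432·6/12) = 398.1697 × 1.021835 = 406.8637
Value (long) = (F − K)·e^(−rT) = (406.8637 − 456.45) × 0.978632 = -48.5267
Short position value = −(long value) = S$48.53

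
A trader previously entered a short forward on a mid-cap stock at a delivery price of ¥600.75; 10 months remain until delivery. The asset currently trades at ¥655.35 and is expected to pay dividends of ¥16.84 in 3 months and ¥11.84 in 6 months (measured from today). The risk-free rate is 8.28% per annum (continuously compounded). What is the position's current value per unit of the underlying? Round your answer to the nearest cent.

PV(remaining dividends) I = 16.84·e^(−0.0828·3/12) + 11.84·e^(−0.0828·6/12) = 27.8548
Current forward F = (S − I)·e^(rT) = (655.35 − 27.8548)·e^(0.0828·10/12) = 627.4952 × 1.071436 = 672.3209
Value (long) = (F − K)·e^(−rT) = (672.3209 − 600.75) × 0.933327 = 66.7991
Short position value = −(long value) = -¥66.80

-¥66.80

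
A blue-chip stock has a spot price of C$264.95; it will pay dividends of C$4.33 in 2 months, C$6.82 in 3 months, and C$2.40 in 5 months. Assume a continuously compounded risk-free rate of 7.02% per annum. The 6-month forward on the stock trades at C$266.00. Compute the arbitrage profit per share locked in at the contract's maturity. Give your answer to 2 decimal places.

PV(dividends) I = 4.33·e^(−0.0702·2/12) + 6.82·e^(−0.0702·3/12) + 2.40·e^(−0.0702·5/12) = 13.3118
Fair forward F* = (S − I)·e^(rT) = (264.95 − 13.3118)·e^0.035100 = 251.6382 × 1.035723 = 260.6275
Market C$266.00 > fair 260.6275: forward overpriced → cash-and-carry (borrow at r, buy the stock and collect the dividends, short the forward).
Profit at T = |F_mkt − F*| = |266.00 − 260.6275| = C$5.37 per share

C$5.37 per share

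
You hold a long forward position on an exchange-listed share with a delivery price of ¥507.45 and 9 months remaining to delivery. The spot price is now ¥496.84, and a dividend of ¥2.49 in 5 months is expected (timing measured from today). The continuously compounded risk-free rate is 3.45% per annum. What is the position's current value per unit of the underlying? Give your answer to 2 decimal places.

PV(remaining dividends) I = 2.49·e^(−0.0345·5/12) = 2.4545
Current forward F = (S − I)·e^(rT) = (496.84 − 2.4545)·e^(0.0345·9/12) = 494.3855 × 1.026213 = 507.3448
Value (long) = (F − K)·e^(−rT) = (507.3448 − 507.45) × 0.974457 = -0.1025
Value = -¥0.10

-¥0.10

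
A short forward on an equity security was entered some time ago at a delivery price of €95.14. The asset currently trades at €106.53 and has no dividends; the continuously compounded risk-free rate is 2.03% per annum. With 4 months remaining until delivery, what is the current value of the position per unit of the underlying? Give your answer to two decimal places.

-€12.03

Current fair forward for the remaining 4 months: F = S·e^(r·T), r = 0.0203
F = 106.53 · e^(0.0203 × 4/12) = 106.53 × 1.006790 = 107.2533
Value of long forward = (F − K)·e^(−rT) = (107.2533 − 95.14) · e^(−0.0203·4/12)
= 12.1133 × 0.993256 = 12.03
Short position value = −(long value) = -€12.03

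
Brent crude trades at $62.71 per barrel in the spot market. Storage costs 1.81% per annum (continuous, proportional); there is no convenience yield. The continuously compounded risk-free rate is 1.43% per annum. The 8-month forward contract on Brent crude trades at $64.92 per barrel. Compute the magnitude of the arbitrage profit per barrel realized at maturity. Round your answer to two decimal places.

Fair forward: F* = S·e^(carry·T), with carry = (r + u) = 0.0143 + 0.0181 = 0.0324
F* = 62.71 · e^(0.0324 × 8/12) = 62.71 · e^0.021600 = 62.71 × 1.021835 = $64.0793
Market $64.92 > fair $64.0793: forward overpriced → cash-and-carry (buy spot, short the forward).
At maturity, profit = |F_mkt − F*| = |64.92 − 64.0793| = $0.84 per barrel

$0.84 per barrel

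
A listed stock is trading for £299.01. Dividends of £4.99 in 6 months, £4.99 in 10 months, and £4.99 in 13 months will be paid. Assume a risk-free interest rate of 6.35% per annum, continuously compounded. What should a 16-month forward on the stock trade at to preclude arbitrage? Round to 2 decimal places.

£309.95

PV(dividends) I = 4.99·e^(−0.0635·6/12) + 4.99·e^(−0.0635·10/12) + 4.99·e^(−0.0635·13/12)
I = 4.8341 + 4.7328 + 4.6583 = 14.2252
F = (S − I)·e^(rT) = (299.01 − 14.2252) · e^(0.0635·16/12)
= 284.7848 · e^0.084667 = 284.7848 × 1.088355 = £309.95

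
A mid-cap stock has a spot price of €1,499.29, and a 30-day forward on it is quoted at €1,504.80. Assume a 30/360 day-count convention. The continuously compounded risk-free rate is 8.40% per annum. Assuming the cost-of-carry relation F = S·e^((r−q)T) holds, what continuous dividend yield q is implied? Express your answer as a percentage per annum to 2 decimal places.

4.00%

From F = S·e^((r−q)T): (r − q) = ln(F/S)/T
ln(1504.80/1499.29) = ln(1.003675) = 0.003668
(r − q) = 0.003668 / (30/360) = 0.044016
q = r − ln(F/S)/T = 0.0840 − 0.044016 = 0.039984
q = 4.00%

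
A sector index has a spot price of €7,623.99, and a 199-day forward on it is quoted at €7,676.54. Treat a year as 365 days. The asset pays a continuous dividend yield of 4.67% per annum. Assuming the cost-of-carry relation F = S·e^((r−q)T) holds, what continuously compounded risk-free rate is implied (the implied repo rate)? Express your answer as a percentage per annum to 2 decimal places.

From F = S·e^((r−q)T): (r − q) = ln(F/S)/T
ln(7676.54/7623.99) = ln(1.006893) = 0.006869
(r − q) = 0.006869 / (199/365) = 0.012599
r = ln(F/S)/T + q = 0.012599 + 0.0467 = 0.059299
r = 5.93%

5.93%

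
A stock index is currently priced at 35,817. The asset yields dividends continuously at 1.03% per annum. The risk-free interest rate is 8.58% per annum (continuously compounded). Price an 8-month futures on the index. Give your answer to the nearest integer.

37,666

F = S·e^((r − q)T) = 35817 · e^((0.0858 − 0.0103) × 8/12)
= 35817 · e^0.050333 = 35817 × 1.051621
F = 37,666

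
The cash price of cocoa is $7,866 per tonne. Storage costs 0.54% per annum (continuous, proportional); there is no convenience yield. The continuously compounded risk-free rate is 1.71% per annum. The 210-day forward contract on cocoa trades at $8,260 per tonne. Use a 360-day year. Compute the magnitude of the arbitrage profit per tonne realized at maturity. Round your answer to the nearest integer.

$290 per tonne

Fair forward: F* = S·e^(carry·T), with carry = (r + u) = 0.0171 + 0.0054 = 0.0225
F* = 7866 · e^(0.0225 × 210/360) = 7866 · e^0.013125 = 7866 × 1.013212 = $7969.9256
Market $8260 > fair $7969.9256: forward overpriced → cash-and-carry (buy spot, short the forward).
At maturity, profit = |F_mkt − F*| = |8260 − 7969.9256| = $290 per tonne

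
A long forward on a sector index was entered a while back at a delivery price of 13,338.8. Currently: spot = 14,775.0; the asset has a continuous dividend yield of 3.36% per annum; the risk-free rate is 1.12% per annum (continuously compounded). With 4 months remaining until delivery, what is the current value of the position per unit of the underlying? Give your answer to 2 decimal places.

1321.35

Current fair forward for the remaining 4 months: F = S·e^((r − q)·T), (r − q) = 0.0112 − 0.0336 = -0.0224
F = 14775.0 · e^(-0.0224 × 4/12) = 14775.0 × 0.99256114 = 14665.0908
Value of long forward = (F − K)·e^(−rT) = (14665.0908 − 13338.8) · e^(−0.0112·4/12)
= 1326.2908 × 0.99627363 = 1321.35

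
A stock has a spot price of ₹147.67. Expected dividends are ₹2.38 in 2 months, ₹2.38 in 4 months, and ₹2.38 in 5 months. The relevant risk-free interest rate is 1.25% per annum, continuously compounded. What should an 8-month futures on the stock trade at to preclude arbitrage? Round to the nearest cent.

PV(dividends) I = 2.38·e^(−0.0125·2/12) + 2.38·e^(−0.0125·4/12) + 2.38·e^(−0.0125·5/12)
I = 2.3750 + 2.3701 + 2.3676 = 7.1127
F = (S − I)·e^(rT) = (147.67 − 7.1127) · e^(0.0125·8/12)
= 140.5573 · e^0.008333 = 140.5573 × 1.008368 = ₹141.73

₹141.73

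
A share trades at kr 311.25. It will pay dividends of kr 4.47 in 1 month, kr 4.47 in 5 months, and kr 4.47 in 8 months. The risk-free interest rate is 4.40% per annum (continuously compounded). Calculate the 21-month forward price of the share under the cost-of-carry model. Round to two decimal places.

PV(dividends) I = 4.47·e^(−0.0440·1/12) + 4.47·e^(−0.0440·5/12) + 4.47·e^(−0.0440·8/12)
I = 4.4536 + 4.3888 + 4.3408 = 13.1832
F = (S − I)·e^(rT) = (311.25 − 13.1832) · e^(0.0440·21/12)
= 298.0668 · e^0.077000 = 298.0668 × 1.080042 = kr 321.92

kr 321.92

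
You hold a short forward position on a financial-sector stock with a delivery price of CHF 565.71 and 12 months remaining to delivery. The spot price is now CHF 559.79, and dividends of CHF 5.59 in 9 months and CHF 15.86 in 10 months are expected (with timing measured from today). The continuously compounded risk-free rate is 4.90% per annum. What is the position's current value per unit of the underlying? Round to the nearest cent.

-CHF 0.52

PV(remaining dividends) I = 5.59·e^(−0.0490·9/12) + 15.86·e^(−0.0490·10/12) = 20.6137
Current forward F = (S − I)·e^(rT) = (559.79 − 20.6137)·e^(0.0490·12/12) = 539.1763 × 1.050220 = 566.2537
Value (long) = (F − K)·e^(−rT) = (566.2537 − 565.71) × 0.952181 = 0.5177
Short position value = −(long value) = -CHF 0.52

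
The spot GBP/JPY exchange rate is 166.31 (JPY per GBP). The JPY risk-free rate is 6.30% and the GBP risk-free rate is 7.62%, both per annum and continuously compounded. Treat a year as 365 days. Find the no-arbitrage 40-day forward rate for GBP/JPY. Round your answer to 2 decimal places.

F = S·e^((r_JPY − r_GBP)T) = 166.31 · e^((0.0630 − 0.0762) × 40/365)
= 166.31 · e^-0.001447 = 166.31 × 0.998554
F = 166.07 JPY per GBP

166.07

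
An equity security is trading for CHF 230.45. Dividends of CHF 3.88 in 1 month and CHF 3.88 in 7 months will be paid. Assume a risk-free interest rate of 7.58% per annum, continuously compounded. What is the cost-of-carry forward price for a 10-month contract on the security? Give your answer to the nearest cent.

PV(dividends) I = 3.88·e^(−0.0758·1/12) + 3.88·e^(−0.0758·7/12)
I = 3.8556 + 3.7122 = 7.5678
F = (S − I)·e^(rT) = (230.45 − 7.5678) · e^(0.0758·10/12)
= 222.8822 · e^0.063167 = 222.8822 × 1.065205 = CHF 237.42

CHF 237.42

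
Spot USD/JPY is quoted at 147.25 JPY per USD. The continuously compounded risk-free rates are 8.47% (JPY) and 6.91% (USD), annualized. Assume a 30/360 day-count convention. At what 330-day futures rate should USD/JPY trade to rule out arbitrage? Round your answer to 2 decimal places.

149.37

F = S·e^((r_JPY − r_USD)T) = 147.25 · e^((0.0847 − 0.0691) × 330/360)
= 147.25 · e^0.014300 = 147.25 × 1.014403
F = 149.37 JPY per USD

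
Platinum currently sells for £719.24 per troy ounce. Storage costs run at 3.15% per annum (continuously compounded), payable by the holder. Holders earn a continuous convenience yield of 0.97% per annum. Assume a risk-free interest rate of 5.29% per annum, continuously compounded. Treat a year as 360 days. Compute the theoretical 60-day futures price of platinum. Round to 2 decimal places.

Net carry = r + u − y = 0.0529 + 0.0315 − 0.0097 = 0.0747
F = S·e^((r+u−y)T) = 719.24 · e^(0.0747 × 60/360) = 719.24 · e^0.012450
= 719.24 × 1.012528 = £728.25 per troy ounce

£728.25 per troy ounce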